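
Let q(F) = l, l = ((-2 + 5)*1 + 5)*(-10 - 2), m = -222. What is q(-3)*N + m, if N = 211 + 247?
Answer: -44190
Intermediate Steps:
N = 458
l = -96 (l = (3*1 + 5)*(-12) = (3 + 5)*(-12) = 8*(-12) = -96)
q(F) = -96
q(-3)*N + m = -96*458 - 222 = -43968 - 222 = -44190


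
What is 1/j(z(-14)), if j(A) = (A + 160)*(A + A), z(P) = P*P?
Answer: 1/139552 ≈ 7.1658e-6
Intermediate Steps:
z(P) = P**2
j(A) = 2*A*(160 + A) (j(A) = (160 + A)*(2*A) = 2*A*(160 + A))
1/j(z(-14)) = 1/(2*(-14)**2*(160 + (-14)**2)) = 1/(2*196*(160 + 196)) = 1/(2*196*356) = 1/139552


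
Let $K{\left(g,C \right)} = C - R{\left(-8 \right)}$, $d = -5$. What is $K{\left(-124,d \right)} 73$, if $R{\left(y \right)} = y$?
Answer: $219$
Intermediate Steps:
$K{\left(g,C \right)} = 8 + C$ ($K{\left(g,C \right)} = C - -8 = C + 8 = 8 + C$)
$K{\left(-124,d \right)} 73 = \left(8 - 5\right) 73 = 3 \cdot 73 = 219$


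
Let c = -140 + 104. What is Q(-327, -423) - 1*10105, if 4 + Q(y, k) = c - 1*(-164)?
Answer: -9981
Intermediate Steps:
c = -36
Q(y, k) = 124 (Q(y, k) = -4 + (-36 - 1*(-164)) = -4 + (-36 + 164) = -4 + 128 = 124)
Q(-327, -423) - 1*10105 = 124 - 1*10105 = 124 - 10105 = -9981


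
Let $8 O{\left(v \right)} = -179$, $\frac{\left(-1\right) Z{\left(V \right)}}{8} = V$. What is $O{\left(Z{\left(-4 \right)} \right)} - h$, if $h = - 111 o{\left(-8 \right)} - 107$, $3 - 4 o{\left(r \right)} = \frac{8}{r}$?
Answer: $\frac{1565}{8} \approx 195.63$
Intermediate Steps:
$o{\left(r \right)} = \frac{3}{4} - \frac{2}{r}$ ($o{\left(r \right)} = \frac{3}{4} - \frac{8 \frac{1}{r}}{4} = \frac{3}{4} - \frac{2}{r}$)
$Z{\left(V \right)} = - 8 V$
$O{\left(v \right)} = - \frac{179}{8}$ ($O{\left(v \right)} = \frac{1}{8} \left(-179\right) = - \frac{179}{8}$)
$h = -218$ ($h = - 111 \left(\frac{3}{4} - \frac{2}{-8}\right) - 107 = - 111 \left(\frac{3}{4} - - \frac{1}{4}\right) - 107 = - 111 \left(\frac{3}{4} + \frac{1}{4}\right) - 107 = \left(-111\right) 1 - 107 = -111 - 107 = -218$)
$O{\left(Z{\left(-4 \right)} \right)} - h = - \frac{179}{8} - -218 = - \frac{179}{8} + 218 = \frac{1565}{8}$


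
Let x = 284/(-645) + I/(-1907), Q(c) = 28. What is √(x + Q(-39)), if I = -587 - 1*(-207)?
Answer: 2*√10499387129745/1230015 ≈ 5.2687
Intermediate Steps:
I = -380 (I = -587 + 207 = -380)
x = -296488/1230015 (x = 284/(-645) - 380/(-1907) = 284*(-1/645) - 380*(-1/1907) = -284/645 + 380/1907 = -296488/1230015 ≈ -0.24104)
√(x + Q(-39)) = √(-296488/1230015 + 28) = √(34143932/1230015) = 2*√10499387129745/1230015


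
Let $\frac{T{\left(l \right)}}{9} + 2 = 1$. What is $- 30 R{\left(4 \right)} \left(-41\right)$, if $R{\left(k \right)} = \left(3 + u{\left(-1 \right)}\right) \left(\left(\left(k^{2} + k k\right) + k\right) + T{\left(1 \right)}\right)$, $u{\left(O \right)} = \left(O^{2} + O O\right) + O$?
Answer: $132840$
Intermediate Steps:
$T{\left(l \right)} = -9$ ($T{\left(l \right)} = -18 + 9 \cdot 1 = -18 + 9 = -9$)
$u{\left(O \right)} = O + 2 O^{2}$ ($u{\left(O \right)} = \left(O^{2} + O^{2}\right) + O = 2 O^{2} + O = O + 2 O^{2}$)
$R{\left(k \right)} = -36 + 4 k + 8 k^{2}$ ($R{\left(k \right)} = \left(3 - \left(1 + 2 \left(-1\right)\right)\right) \left(\left(\left(k^{2} + k k\right) + k\right) - 9\right) = \left(3 - \left(1 - 2\right)\right) \left(\left(\left(k^{2} + k^{2}\right) + k\right) - 9\right) = \left(3 - -1\right) \left(\left(2 k^{2} + k\right) - 9\right) = \left(3 + 1\right) \left(\left(k + 2 k^{2}\right) - 9\right) = 4 \left(-9 + k + 2 k^{2}\right) = -36 + 4 k + 8 k^{2}$)
$- 30 R{\left(4 \right)} \left(-41\right) = - 30 \left(-36 + 4 \cdot 4 + 8 \cdot 4^{2}\right) \left(-41\right) = - 30 \left(-36 + 16 + 8 \cdot 16\right) \left(-41\right) = - 30 \left(-36 + 16 + 128\right) \left(-41\right) = \left(-30\right) 108 \left(-41\right) = \left(-3240\right) \left(-41\right) = 132840$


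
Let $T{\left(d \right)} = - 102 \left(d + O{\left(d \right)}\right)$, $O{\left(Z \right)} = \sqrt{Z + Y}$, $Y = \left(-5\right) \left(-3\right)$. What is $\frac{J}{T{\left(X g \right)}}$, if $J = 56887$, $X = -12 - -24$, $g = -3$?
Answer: $\frac{113774}{7463} + \frac{56887 i \sqrt{21}}{134334} \approx 15.245 + 1.9406 i$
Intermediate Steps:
$X = 12$ ($X = -12 + 24 = 12$)
$Y = 15$
$O{\left(Z \right)} = \sqrt{15 + Z}$ ($O{\left(Z \right)} = \sqrt{Z + 15} = \sqrt{15 + Z}$)
$T{\left(d \right)} = - 102 d - 102 \sqrt{15 + d}$ ($T{\left(d \right)} = - 102 \left(d + \sqrt{15 + d}\right) = - 102 d - 102 \sqrt{15 + d}$)
$\frac{J}{T{\left(X g \right)}} = \frac{56887}{- 102 \cdot 12 \left(-3\right) - 102 \sqrt{15 + 12 \left(-3\right)}} = \frac{56887}{\left(-102\right) \left(-36\right) - 102 \sqrt{15 - 36}} = \frac{56887}{3672 - 102 \sqrt{-21}} = \frac{56887}{3672 - 102 i \sqrt{21}}$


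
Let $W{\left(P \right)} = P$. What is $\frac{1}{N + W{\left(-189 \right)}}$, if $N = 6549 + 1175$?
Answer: $\frac{1}{7535} \approx 0.00013271$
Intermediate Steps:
$N = 7724$
$\frac{1}{N + W{\left(-189 \right)}} = \frac{1}{7724 - 189} = \frac{1}{7535}$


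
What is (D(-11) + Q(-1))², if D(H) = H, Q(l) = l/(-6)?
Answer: 4225/36 ≈ 117.36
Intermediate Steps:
Q(l) = -l/6 (Q(l) = l*(-⅙) = -l/6)
(D(-11) + Q(-1))² = (-11 - ⅙*(-1))² = (-11 + ⅙)² = (-65/6)² = 4225/36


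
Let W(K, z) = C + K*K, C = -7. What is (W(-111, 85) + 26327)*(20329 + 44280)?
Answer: 2496556369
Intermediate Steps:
W(K, z) = -7 + K**2 (W(K, z) = -7 + K*K = -7 + K**2)
(W(-111, 85) + 26327)*(20329 + 44280) = ((-7 + (-111)**2) + 26327)*(20329 + 44280) = ((-7 + 12321) + 26327)*64609 = (12314 + 26327)*64609 = 38641*64609 = 2496556369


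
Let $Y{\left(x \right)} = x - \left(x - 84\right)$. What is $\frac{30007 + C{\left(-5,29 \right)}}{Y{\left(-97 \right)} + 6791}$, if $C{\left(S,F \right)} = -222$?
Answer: $\frac{5957}{1375} \approx 4.3324$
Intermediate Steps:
$Y{\left(x \right)} = 84$ ($Y{\left(x \right)} = x - \left(-84 + x\right) = 84$)
$\frac{30007 + C{\left(-5,29 \right)}}{Y{\left(-97 \right)} + 6791} = \frac{30007 - 222}{84 + 6791} = \frac{29785}{6875} = 29785 \cdot \frac{1}{6875} = \frac{5957}{1375}$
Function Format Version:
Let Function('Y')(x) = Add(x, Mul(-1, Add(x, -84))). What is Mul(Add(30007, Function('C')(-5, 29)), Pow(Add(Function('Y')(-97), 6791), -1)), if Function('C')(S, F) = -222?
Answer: Rational(5957, 1375) ≈ 4.3324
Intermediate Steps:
Function('Y')(x) = 84 (Function('Y')(x) = Add(x, Mul(-1, Add(-84, x))) = Add(x, Add(84, Mul(-1, x))) = 84)
Mul(Add(30007, Function('C')(-5, 29)), Pow(Add(Function('Y')(-97), 6791), -1)) = Mul(Add(30007, -222), Pow(Add(84, 6791), -1)) = Mul(29785, Pow(6875, -1)) = Mul(29785, Rational(1, 6875)) = Rational(5957, 1375)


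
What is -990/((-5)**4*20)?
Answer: -99/1250 ≈ -0.079200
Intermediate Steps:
-990/((-5)**4*20) = -990/(625*20) = -990/12500 = -990*1/12500 = -99/1250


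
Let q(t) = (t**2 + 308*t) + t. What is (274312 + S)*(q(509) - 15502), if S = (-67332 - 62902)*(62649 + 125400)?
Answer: -9817101146872440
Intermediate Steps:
S = -24490373466 (S = -130234*188049 = -24490373466)
q(t) = t**2 + 309*t
(274312 + S)*(q(509) - 15502) = (274312 - 24490373466)*(509*(309 + 509) - 15502) = -24490099154*(509*818 - 15502) = -24490099154*(416362 - 15502) = -24490099154*400860 = -9817101146872440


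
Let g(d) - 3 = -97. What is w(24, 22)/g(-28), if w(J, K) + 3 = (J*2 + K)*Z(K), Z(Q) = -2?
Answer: 143/94 ≈ 1.5213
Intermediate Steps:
g(d) = -94 (g(d) = 3 - 97 = -94)
w(J, K) = -3 - 4*J - 2*K (w(J, K) = -3 + (J*2 + K)*(-2) = -3 + (2*J + K)*(-2) = -3 + (K + 2*J)*(-2) = -3 + (-4*J - 2*K) = -3 - 4*J - 2*K)
w(24, 22)/g(-28) = (-3 - 4*24 - 2*22)/(-94) = (-3 - 96 - 44)*(-1/94) = -143*(-1/94) = 143/94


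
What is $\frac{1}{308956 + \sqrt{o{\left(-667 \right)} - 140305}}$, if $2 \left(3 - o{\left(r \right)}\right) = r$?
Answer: $\frac{617912}{190907899809} - \frac{7 i \sqrt{11426}}{190907899809} \approx 3.2367 \cdot 10^{-6} - 3.9194 \cdot 10^{-9} i$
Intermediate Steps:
$o{\left(r \right)} = 3 - \frac{r}{2}$
$\frac{1}{308956 + \sqrt{o{\left(-667 \right)} - 140305}} = \frac{1}{308956 + \sqrt{\left(3 - - \frac{667}{2}\right) - 140305}} = \frac{1}{308956 + \sqrt{\left(3 + \frac{667}{2}\right) - 140305}} = \frac{1}{308956 + \sqrt{\frac{673}{2} - 140305}} = \frac{1}{308956 + \sqrt{- \frac{279937}{2}}} = \frac{1}{308956 + \frac{7 i \sqrt{11426}}{2}}$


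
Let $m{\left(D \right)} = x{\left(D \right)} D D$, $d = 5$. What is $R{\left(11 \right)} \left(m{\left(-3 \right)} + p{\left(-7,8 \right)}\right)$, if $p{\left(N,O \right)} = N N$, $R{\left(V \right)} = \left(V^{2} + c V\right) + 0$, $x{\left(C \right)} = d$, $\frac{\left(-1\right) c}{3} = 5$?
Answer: $-4136$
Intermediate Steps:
$c = -15$ ($c = \left(-3\right) 5 = -15$)
$x{\left(C \right)} = 5$
$R{\left(V \right)} = V^{2} - 15 V$ ($R{\left(V \right)} = \left(V^{2} - 15 V\right) + 0 = V^{2} - 15 V$)
$m{\left(D \right)} = 5 D^{2}$ ($m{\left(D \right)} = 5 D D = 5 D^{2}$)
$p{\left(N,O \right)} = N^{2}$
$R{\left(11 \right)} \left(m{\left(-3 \right)} + p{\left(-7,8 \right)}\right) = 11 \left(-15 + 11\right) \left(5 \left(-3\right)^{2} + \left(-7\right)^{2}\right) = 11 \left(-4\right) \left(5 \cdot 9 + 49\right) = - 44 \left(45 + 49\right) = \left(-44\right) 94 = -4136$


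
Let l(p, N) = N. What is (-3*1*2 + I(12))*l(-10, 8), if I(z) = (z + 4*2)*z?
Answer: 1872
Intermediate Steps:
I(z) = z*(8 + z) (I(z) = (z + 8)*z = (8 + z)*z = z*(8 + z))
(-3*1*2 + I(12))*l(-10, 8) = (-3*1*2 + 12*(8 + 12))*8 = (-3*2 + 12*20)*8 = (-6 + 240)*8 = 234*8 = 1872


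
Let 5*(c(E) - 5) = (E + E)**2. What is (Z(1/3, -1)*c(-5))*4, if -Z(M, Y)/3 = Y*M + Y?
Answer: 400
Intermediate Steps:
c(E) = 5 + 4*E**2/5 (c(E) = 5 + (E + E)**2/5 = 5 + (2*E)**2/5 = 5 + (4*E**2)/5 = 5 + 4*E**2/5)
Z(M, Y) = -3*Y - 3*M*Y (Z(M, Y) = -3*(Y*M + Y) = -3*(M*Y + Y) = -3*(Y + M*Y) = -3*Y - 3*M*Y)
(Z(1/3, -1)*c(-5))*4 = ((-3*(-1)*(1 + 1/3))*(5 + (4/5)*(-5)**2))*4 = ((-3*(-1)*(1 + 1/3))*(5 + (4/5)*25))*4 = ((-3*(-1)*4/3)*(5 + 20))*4 = (4*25)*4 = 100*4 = 400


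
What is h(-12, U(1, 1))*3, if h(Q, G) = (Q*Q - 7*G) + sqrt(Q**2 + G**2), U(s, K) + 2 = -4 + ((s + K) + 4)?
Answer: 468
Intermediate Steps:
U(s, K) = -2 + K + s (U(s, K) = -2 + (-4 + ((s + K) + 4)) = -2 + (-4 + ((K + s) + 4)) = -2 + (-4 + (4 + K + s)) = -2 + (K + s) = -2 + K + s)
h(Q, G) = Q**2 + sqrt(G**2 + Q**2) - 7*G (h(Q, G) = (Q**2 - 7*G) + sqrt(G**2 + Q**2) = Q**2 + sqrt(G**2 + Q**2) - 7*G)
h(-12, U(1, 1))*3 = ((-12)**2 + sqrt((-2 + 1 + 1)**2 + (-12)**2) - 7*(-2 + 1 + 1))*3 = (144 + sqrt(0**2 + 144) - 7*0)*3 = (144 + sqrt(0 + 144) + 0)*3 = (144 + sqrt(144) + 0)*3 = (144 + 12 + 0)*3 = 156*3 = 468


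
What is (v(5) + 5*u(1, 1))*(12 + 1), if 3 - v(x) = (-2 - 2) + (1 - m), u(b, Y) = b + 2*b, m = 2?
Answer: 299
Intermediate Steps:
u(b, Y) = 3*b
v(x) = 8 (v(x) = 3 - ((-2 - 2) + (1 - 1*2)) = 3 - (-4 + (1 - 2)) = 3 - (-4 - 1) = 3 - 1*(-5) = 3 + 5 = 8)
(v(5) + 5*u(1, 1))*(12 + 1) = (8 + 5*(3*1))*(12 + 1) = (8 + 5*3)*13 = (8 + 15)*13 = 23*13 = 299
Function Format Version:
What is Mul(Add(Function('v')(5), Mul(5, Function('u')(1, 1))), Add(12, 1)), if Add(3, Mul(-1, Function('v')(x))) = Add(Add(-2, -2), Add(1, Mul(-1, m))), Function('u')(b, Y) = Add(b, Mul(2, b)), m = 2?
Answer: 299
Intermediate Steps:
Function('u')(b, Y) = Mul(3, b)
Function('v')(x) = 8 (Function('v')(x) = Add(3, Mul(-1, Add(Add(-2, -2), Add(1, Mul(-1, 2))))) = Add(3, Mul(-1, Add(-4, Add(1, -2)))) = Add(3, Mul(-1, Add(-4, -1))) = Add(3, Mul(-1, -5)) = Add(3, 5) = 8)
Mul(Add(Function('v')(5), Mul(5, Function('u')(1, 1))), Add(12, 1)) = Mul(Add(8, Mul(5, Mul(3, 1))), Add(12, 1)) = Mul(Add(8, Mul(5, 3)), 13) = Mul(Add(8, 15), 13) = Mul(23, 13) = 299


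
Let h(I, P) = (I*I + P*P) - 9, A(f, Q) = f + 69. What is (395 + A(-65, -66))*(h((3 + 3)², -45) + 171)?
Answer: 1389717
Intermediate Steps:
A(f, Q) = 69 + f
h(I, P) = -9 + I² + P² (h(I, P) = (I² + P²) - 9 = -9 + I² + P²)
(395 + A(-65, -66))*(h((3 + 3)², -45) + 171) = (395 + (69 - 65))*((-9 + ((3 + 3)²)² + (-45)²) + 171) = (395 + 4)*((-9 + (6²)² + 2025) + 171) = 399*((-9 + 36² + 2025) + 171) = 399*((-9 + 1296 + 2025) + 171) = 399*(3312 + 171) = 399*3483 = 1389717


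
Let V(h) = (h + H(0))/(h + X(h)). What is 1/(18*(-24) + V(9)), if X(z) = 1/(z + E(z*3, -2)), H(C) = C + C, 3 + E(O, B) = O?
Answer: -298/128439 ≈ -0.0023202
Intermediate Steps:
E(O, B) = -3 + O
H(C) = 2*C
X(z) = 1/(-3 + 4*z) (X(z) = 1/(z + (-3 + z*3)) = 1/(z + (-3 + 3*z)) = 1/(-3 + 4*z))
V(h) = h/(h + 1/(-3 + 4*h)) (V(h) = (h + 2*0)/(h + 1/(-3 + 4*h)) = (h + 0)/(h + 1/(-3 + 4*h)) = h/(h + 1/(-3 + 4*h)))
1/(18*(-24) + V(9)) = 1/(18*(-24) + 9*(-3 + 4*9)/(1 + 9*(-3 + 4*9))) = 1/(-432 + 9*(-3 + 36)/(1 + 9*(-3 + 36))) = 1/(-432 + 9*33/(1 + 9*33)) = 1/(-432 + 9*33/(1 + 297)) = 1/(-432 + 9*33/298) = 1/(-432 + 9*(1/298)*33) = 1/(-432 + 297/298) = 1/(-128439/298) = -298/128439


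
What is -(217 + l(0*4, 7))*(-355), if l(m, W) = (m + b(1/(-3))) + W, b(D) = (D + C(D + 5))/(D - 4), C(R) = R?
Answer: 79165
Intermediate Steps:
b(D) = (5 + 2*D)/(-4 + D) (b(D) = (D + (D + 5))/(D - 4) = (D + (5 + D))/(-4 + D) = (5 + 2*D)/(-4 + D))
l(m, W) = -1 + W + m (l(m, W) = (m + (5 + 2/(-3))/(-4 + 1/(-3))) + W = (m + (5 + 2*(-⅓))/(-4 - ⅓)) + W = (m + (5 - ⅔)/(-13/3)) + W = (m - 3/13*13/3) + W = (m - 1) + W = (-1 + m) + W = -1 + W + m)
-(217 + l(0*4, 7))*(-355) = -(217 + (-1 + 7 + 0*4))*(-355) = -(217 + (-1 + 7 + 0))*(-355) = -(217 + 6)*(-355) = -223*(-355) = -1*(-79165) = 79165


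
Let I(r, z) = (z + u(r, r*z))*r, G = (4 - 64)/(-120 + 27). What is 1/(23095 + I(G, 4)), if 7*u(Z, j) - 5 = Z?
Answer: 961/22197275 ≈ 4.3294e-5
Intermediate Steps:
u(Z, j) = 5/7 + Z/7
G = 20/31 (G = -60/(-93) = -60*(-1/93) = 20/31 ≈ 0.64516)
I(r, z) = r*(5/7 + z + r/7) (I(r, z) = (z + (5/7 + r/7))*r = (5/7 + z + r/7)*r = r*(5/7 + z + r/7))
1/(23095 + I(G, 4)) = 1/(23095 + (⅐)*(20/31)*(5 + 20/31 + 7*4)) = 1/(23095 + (⅐)*(20/31)*(5 + 20/31 + 28)) = 1/(23095 + (⅐)*(20/31)*(1043/31)) = 1/(23095 + 2980/961) = 1/(22197275/961) = 961/22197275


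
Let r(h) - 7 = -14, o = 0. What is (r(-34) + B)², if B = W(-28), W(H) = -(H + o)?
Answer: 441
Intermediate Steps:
W(H) = -H (W(H) = -(H + 0) = -H)
r(h) = -7 (r(h) = 7 - 14 = -7)
B = 28 (B = -1*(-28) = 28)
(r(-34) + B)² = (-7 + 28)² = 21² = 441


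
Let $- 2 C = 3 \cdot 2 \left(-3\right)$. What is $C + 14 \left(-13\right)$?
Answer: $-173$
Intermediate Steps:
$C = 9$ ($C = - \frac{3 \cdot 2 \left(-3\right)}{2} = - \frac{6 \left(-3\right)}{2} = \left(- \frac{1}{2}\right) \left(-18\right) = 9$)
$C + 14 \left(-13\right) = 9 + 14 \left(-13\right) = 9 - 182 = -173$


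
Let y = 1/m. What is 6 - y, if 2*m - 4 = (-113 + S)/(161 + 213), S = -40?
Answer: 430/79 ≈ 5.4430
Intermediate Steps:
m = 79/44 (m = 2 + ((-113 - 40)/(161 + 213))/2 = 2 + (-153/374)/2 = 2 + (-153*1/374)/2 = 2 + (½)*(-9/22) = 2 - 9/44 = 79/44 ≈ 1.7955)
y = 44/79 (y = 1/(79/44) = 44/79 ≈ 0.55696)
6 - y = 6 - 1*44/79 = 6 - 44/79 = 430/79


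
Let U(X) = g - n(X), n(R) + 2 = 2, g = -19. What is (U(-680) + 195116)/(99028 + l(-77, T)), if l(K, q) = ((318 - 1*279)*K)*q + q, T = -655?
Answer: 195097/2065338 ≈ 0.094463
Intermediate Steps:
n(R) = 0 (n(R) = -2 + 2 = 0)
l(K, q) = q + 39*K*q (l(K, q) = ((318 - 279)*K)*q + q = (39*K)*q + q = 39*K*q + q = q + 39*K*q)
U(X) = -19 (U(X) = -19 - 1*0 = -19 + 0 = -19)
(U(-680) + 195116)/(99028 + l(-77, T)) = (-19 + 195116)/(99028 - 655*(1 + 39*(-77))) = 195097/(99028 - 655*(1 - 3003)) = 195097/(99028 - 655*(-3002)) = 195097/(99028 + 1966310) = 195097/2065338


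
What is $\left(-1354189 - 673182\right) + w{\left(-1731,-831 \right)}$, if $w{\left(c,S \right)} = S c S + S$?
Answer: $-1197389293$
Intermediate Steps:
$w{\left(c,S \right)} = S + c S^{2}$ ($w{\left(c,S \right)} = c S^{2} + S = S + c S^{2}$)
$\left(-1354189 - 673182\right) + w{\left(-1731,-831 \right)} = \left(-1354189 - 673182\right) - 831 \left(1 - -1438461\right) = \left(-1354189 - 673182\right) - 831 \left(1 + 1438461\right) = -2027371 - 1195361922 = -1197389293$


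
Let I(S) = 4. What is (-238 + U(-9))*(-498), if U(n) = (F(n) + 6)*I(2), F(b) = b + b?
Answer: 142428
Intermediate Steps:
F(b) = 2*b
U(n) = 24 + 8*n (U(n) = (2*n + 6)*4 = (6 + 2*n)*4 = 24 + 8*n)
(-238 + U(-9))*(-498) = (-238 + (24 + 8*(-9)))*(-498) = (-238 + (24 - 72))*(-498) = (-238 - 48)*(-498) = -286*(-498) = 142428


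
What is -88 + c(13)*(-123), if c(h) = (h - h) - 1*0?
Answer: -88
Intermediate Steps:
c(h) = 0 (c(h) = 0 + 0 = 0)
-88 + c(13)*(-123) = -88 + 0*(-123) = -88 + 0 = -88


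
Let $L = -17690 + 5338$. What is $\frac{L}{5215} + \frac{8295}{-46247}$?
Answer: $- \frac{614501369}{241178105} \approx -2.5479$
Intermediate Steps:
$L = -12352$
$\frac{L}{5215} + \frac{8295}{-46247} = - \frac{12352}{5215} + \frac{8295}{-46247} = \left(-12352\right) \frac{1}{5215} + 8295 \left(- \frac{1}{46247}\right) = - \frac{12352}{5215} - \frac{8295}{46247} = - \frac{614501369}{241178105}$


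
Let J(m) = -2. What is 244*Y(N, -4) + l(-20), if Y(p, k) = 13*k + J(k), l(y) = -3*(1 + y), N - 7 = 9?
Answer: -13119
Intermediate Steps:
N = 16 (N = 7 + 9 = 16)
l(y) = -3 - 3*y
Y(p, k) = -2 + 13*k (Y(p, k) = 13*k - 2 = -2 + 13*k)
244*Y(N, -4) + l(-20) = 244*(-2 + 13*(-4)) + (-3 - 3*(-20)) = 244*(-2 - 52) + (-3 + 60) = 244*(-54) + 57 = -13176 + 57 = -13119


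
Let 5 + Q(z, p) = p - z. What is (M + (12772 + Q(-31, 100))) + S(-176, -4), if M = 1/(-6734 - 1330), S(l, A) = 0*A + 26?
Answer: 104219135/8064 ≈ 12924.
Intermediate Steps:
Q(z, p) = -5 + p - z (Q(z, p) = -5 + (p - z) = -5 + p - z)
S(l, A) = 26 (S(l, A) = 0 + 26 = 26)
M = -1/8064 (M = 1/(-8064) = -1/8064 ≈ -0.00012401)
(M + (12772 + Q(-31, 100))) + S(-176, -4) = (-1/8064 + (12772 + (-5 + 100 - 1*(-31)))) + 26 = (-1/8064 + (12772 + (-5 + 100 + 31))) + 26 = (-1/8064 + (12772 + 126)) + 26 = (-1/8064 + 12898) + 26 = 104009471/8064 + 26 = 104219135/8064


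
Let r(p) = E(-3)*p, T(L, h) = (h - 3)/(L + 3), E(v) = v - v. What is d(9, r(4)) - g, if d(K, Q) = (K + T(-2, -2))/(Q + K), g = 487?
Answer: -4379/9 ≈ -486.56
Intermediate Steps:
E(v) = 0
T(L, h) = (-3 + h)/(3 + L)
r(p) = 0 (r(p) = 0*p = 0)
d(K, Q) = (-5 + K)/(K + Q) (d(K, Q) = (K + (-3 - 2)/(3 - 2))/(Q + K) = (K - 5/1)/(K + Q) = (K + 1*(-5))/(K + Q) = (K - 5)/(K + Q) = (-5 + K)/(K + Q))
d(9, r(4)) - g = (-5 + 9)/(9 + 0) - 1*487 = 4/9 - 487 = -4379/9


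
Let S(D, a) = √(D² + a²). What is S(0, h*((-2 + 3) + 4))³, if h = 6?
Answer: 27000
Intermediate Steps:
S(0, h*((-2 + 3) + 4))³ = (√(0² + (6*((-2 + 3) + 4))²))³ = (√(0 + (6*(1 + 4))²))³ = (√(0 + (6*5)²))³ = (√(0 + 30²))³ = (√(0 + 900))³ = (√900)³ = 30³ = 27000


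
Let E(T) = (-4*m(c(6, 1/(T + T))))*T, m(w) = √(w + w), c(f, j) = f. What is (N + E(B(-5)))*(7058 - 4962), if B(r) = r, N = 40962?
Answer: 85856352 + 83840*√3 ≈ 8.6002e+7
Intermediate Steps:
m(w) = √2*√w (m(w) = √(2*w) = √2*√w)
E(T) = -8*T*√3 (E(T) = (-4*√2*√6)*T = (-8*√3)*T = -8*T*√3)
(N + E(B(-5)))*(7058 - 4962) = (40962 - 8*(-5)*√3)*(7058 - 4962) = (40962 + 40*√3)*2096 = 85856352 + 83840*√3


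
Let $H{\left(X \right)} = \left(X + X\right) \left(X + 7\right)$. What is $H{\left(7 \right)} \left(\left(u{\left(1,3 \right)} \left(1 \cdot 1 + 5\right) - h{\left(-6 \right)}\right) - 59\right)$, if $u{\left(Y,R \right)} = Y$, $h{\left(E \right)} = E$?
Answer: $-9212$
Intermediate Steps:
$H{\left(X \right)} = 2 X \left(7 + X\right)$
$H{\left(7 \right)} \left(\left(u{\left(1,3 \right)} \left(1 \cdot 1 + 5\right) - h{\left(-6 \right)}\right) - 59\right) = 2 \cdot 7 \left(7 + 7\right) \left(\left(1 \left(1 \cdot 1 + 5\right) - -6\right) - 59\right) = 2 \cdot 7 \cdot 14 \left(\left(1 \left(1 + 5\right) + 6\right) - 59\right) = 196 \left(\left(1 \cdot 6 + 6\right) - 59\right) = 196 \left(\left(6 + 6\right) - 59\right) = 196 \left(12 - 59\right) = 196 \left(-47\right) = -9212$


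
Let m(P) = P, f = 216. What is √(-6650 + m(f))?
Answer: I*√6434 ≈ 80.212*I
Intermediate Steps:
√(-6650 + m(f)) = √(-6650 + 216) = √(-6434) = I*√6434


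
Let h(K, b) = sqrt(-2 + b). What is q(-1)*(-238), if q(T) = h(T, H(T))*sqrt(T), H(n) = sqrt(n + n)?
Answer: -238*I*sqrt(-2 + I*sqrt(2)) ≈ 354.99 - 112.83*I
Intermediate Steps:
H(n) = sqrt(2)*sqrt(n) (H(n) = sqrt(2*n) = sqrt(2)*sqrt(n))
q(T) = sqrt(T)*sqrt(-2 + sqrt(2)*sqrt(T)) (q(T) = sqrt(-2 + sqrt(2)*sqrt(T))*sqrt(T) = sqrt(T)*sqrt(-2 + sqrt(2)*sqrt(T)))
q(-1)*(-238) = (sqrt(-1)*sqrt(-2 + sqrt(2)*sqrt(-1)))*(-238) = (I*sqrt(-2 + sqrt(2)*I))*(-238) = (I*sqrt(-2 + I*sqrt(2)))*(-238) = -238*I*sqrt(-2 + I*sqrt(2))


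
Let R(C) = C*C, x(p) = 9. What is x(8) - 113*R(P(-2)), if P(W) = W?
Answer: -443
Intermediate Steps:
R(C) = C²
x(8) - 113*R(P(-2)) = 9 - 113*(-2)² = 9 - 113*4 = 9 - 452 = -443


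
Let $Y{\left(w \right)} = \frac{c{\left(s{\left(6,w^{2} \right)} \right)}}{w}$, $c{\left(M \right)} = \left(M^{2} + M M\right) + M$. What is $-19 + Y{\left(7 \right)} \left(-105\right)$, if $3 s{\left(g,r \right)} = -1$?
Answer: $- \frac{52}{3} \approx -17.333$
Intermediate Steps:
$s{\left(g,r \right)} = - \frac{1}{3}$ ($s{\left(g,r \right)} = \frac{1}{3} \left(-1\right) = - \frac{1}{3}$)
$c{\left(M \right)} = M + 2 M^{2}$ ($c{\left(M \right)} = \left(M^{2} + M^{2}\right) + M = 2 M^{2} + M = M + 2 M^{2}$)
$Y{\left(w \right)} = - \frac{1}{9 w}$ ($Y{\left(w \right)} = \frac{\left(- \frac{1}{3}\right) \left(1 + 2 \left(- \frac{1}{3}\right)\right)}{w} = \frac{\left(- \frac{1}{3}\right) \left(1 - \frac{2}{3}\right)}{w} = \frac{\left(- \frac{1}{3}\right) \frac{1}{3}}{w} = - \frac{1}{9 w}$)
$-19 + Y{\left(7 \right)} \left(-105\right) = -19 + - \frac{1}{9 \cdot 7} \left(-105\right) = -19 + \left(- \frac{1}{9}\right) \frac{1}{7} \left(-105\right) = -19 - - \frac{5}{3} = -19 + \frac{5}{3} = - \frac{52}{3}$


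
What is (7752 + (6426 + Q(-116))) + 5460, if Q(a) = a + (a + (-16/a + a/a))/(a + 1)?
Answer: 65109201/3335 ≈ 19523.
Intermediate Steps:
Q(a) = a + (1 + a - 16/a)/(1 + a) (Q(a) = a + (a + (-16/a + 1))/(1 + a) = a + (a + (1 - 16/a))/(1 + a) = a + (1 + a - 16/a)/(1 + a))
(7752 + (6426 + Q(-116))) + 5460 = (7752 + (6426 + (-16 - 116 + (-116)³ + 2*(-116)²)/((-116)*(1 - 116)))) + 5460 = (7752 + (6426 - 1/116*(-16 - 116 - 1560896 + 2*13456)/(-115))) + 5460 = (7752 + (6426 - 1/116*(-1/115)*(-16 - 116 - 1560896 + 26912))) + 5460 = (7752 + (6426 - 1/116*(-1/115)*(-1534116))) + 5460 = (7752 + (6426 - 383529/3335)) + 5460 = (7752 + 21047181/3335) + 5460 = 46900101/3335 + 5460 = 65109201/3335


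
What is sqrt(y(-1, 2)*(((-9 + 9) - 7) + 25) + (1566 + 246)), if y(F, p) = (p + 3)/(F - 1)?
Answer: sqrt(1767) ≈ 42.036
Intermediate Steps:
y(F, p) = (3 + p)/(-1 + F)
sqrt(y(-1, 2)*(((-9 + 9) - 7) + 25) + (1566 + 246)) = sqrt(((3 + 2)/(-1 - 1))*(((-9 + 9) - 7) + 25) + (1566 + 246)) = sqrt((5/(-2))*((0 - 7) + 25) + 1812) = sqrt((-1/2*5)*(-7 + 25) + 1812) = sqrt(-5/2*18 + 1812) = sqrt(-45 + 1812) = sqrt(1767)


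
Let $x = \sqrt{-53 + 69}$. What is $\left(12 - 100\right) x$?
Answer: $-352$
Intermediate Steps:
$x = 4$ ($x = \sqrt{16} = 4$)
$\left(12 - 100\right) x = \left(12 - 100\right) 4 = \left(-88\right) 4 = -352$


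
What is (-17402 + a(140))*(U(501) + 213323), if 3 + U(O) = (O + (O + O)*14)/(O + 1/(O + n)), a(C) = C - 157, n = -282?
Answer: -407755313560169/109720 ≈ -3.7163e+9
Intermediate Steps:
a(C) = -157 + C
U(O) = -3 + 29*O/(O + 1/(-282 + O)) (U(O) = -3 + (O + (O + O)*14)/(O + 1/(O - 282)) = -3 + (O + (2*O)*14)/(O + 1/(-282 + O)) = -3 + (O + 28*O)/(O + 1/(-282 + O)) = -3 + (29*O)/(O + 1/(-282 + O)) = -3 + 29*O/(O + 1/(-282 + O)))
(-17402 + a(140))*(U(501) + 213323) = (-17402 + (-157 + 140))*((-3 - 7332*501 + 26*501²)/(1 + 501² - 282*501) + 213323) = (-17402 - 17)*((-3 - 3673332 + 26*251001)/(1 + 251001 - 141282) + 213323) = -17419*((-3 - 3673332 + 6526026)/109720 + 213323) = -17419*((1/109720)*2852691 + 213323) = -17419*(2852691/109720 + 213323) = -17419*23408652251/109720 = -407755313560169/109720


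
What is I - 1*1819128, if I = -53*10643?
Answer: -2383207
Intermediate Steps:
I = -564079
I - 1*1819128 = -564079 - 1*1819128 = -564079 - 1819128 = -2383207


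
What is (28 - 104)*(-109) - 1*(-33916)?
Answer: 42200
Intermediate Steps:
(28 - 104)*(-109) - 1*(-33916) = -76*(-109) + 33916 = 8284 + 33916 = 42200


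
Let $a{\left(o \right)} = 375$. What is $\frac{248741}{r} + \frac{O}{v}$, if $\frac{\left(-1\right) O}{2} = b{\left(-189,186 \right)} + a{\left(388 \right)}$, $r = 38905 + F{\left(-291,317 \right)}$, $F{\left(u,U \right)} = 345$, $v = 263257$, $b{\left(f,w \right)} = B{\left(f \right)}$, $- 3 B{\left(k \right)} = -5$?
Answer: $\frac{196359723311}{30998511750} \approx 6.3345$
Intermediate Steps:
$B{\left(k \right)} = \frac{5}{3}$ ($B{\left(k \right)} = \left(- \frac{1}{3}\right) \left(-5\right) = \frac{5}{3}$)
$b{\left(f,w \right)} = \frac{5}{3}$
$r = 39250$ ($r = 38905 + 345 = 39250$)
$O = - \frac{2260}{3}$ ($O = - 2 \left(\frac{5}{3} + 375\right) = \left(-2\right) \frac{1130}{3} = - \frac{2260}{3} \approx -753.33$)
$\frac{248741}{r} + \frac{O}{v} = \frac{248741}{39250} - \frac{2260}{3 \cdot 263257} = 248741 \cdot \frac{1}{39250} - \frac{2260}{789771} = \frac{248741}{39250} - \frac{2260}{789771} = \frac{196359723311}{30998511750}$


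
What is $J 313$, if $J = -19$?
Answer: $-5947$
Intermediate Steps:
$J 313 = \left(-19\right) 313 = -5947$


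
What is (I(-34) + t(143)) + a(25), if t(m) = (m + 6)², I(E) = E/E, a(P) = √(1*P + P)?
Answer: 22202 + 5*√2 ≈ 22209.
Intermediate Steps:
a(P) = √2*√P (a(P) = √(P + P) = √(2*P) = √2*√P)
I(E) = 1
t(m) = (6 + m)²
(I(-34) + t(143)) + a(25) = (1 + (6 + 143)²) + √2*√25 = (1 + 149²) + √2*5 = (1 + 22201) + 5*√2 = 22202 + 5*√2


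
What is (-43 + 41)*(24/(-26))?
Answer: 24/13 ≈ 1.8462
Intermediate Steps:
(-43 + 41)*(24/(-26)) = -48*(-1)/26 = -2*(-12/13) = 24/13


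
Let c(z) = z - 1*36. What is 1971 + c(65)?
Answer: 2000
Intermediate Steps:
c(z) = -36 + z (c(z) = z - 36 = -36 + z)
1971 + c(65) = 1971 + (-36 + 65) = 1971 + 29 = 2000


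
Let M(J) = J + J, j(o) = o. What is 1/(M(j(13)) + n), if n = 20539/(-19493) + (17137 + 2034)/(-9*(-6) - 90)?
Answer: -701748/356194259 ≈ -0.0019701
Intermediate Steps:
M(J) = 2*J
n = -374439707/701748 (n = 20539*(-1/19493) + 19171/(54 - 90) = -20539/19493 + 19171/(-36) = -20539/19493 + 19171*(-1/36) = -20539/19493 - 19171/36 = -374439707/701748 ≈ -533.58)
1/(M(j(13)) + n) = 1/(2*13 - 374439707/701748) = 1/(26 - 374439707/701748) = 1/(-356194259/701748) = -701748/356194259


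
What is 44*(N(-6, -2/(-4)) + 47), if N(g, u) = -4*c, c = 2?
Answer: 1716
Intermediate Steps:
N(g, u) = -8 (N(g, u) = -4*2 = -8)
44*(N(-6, -2/(-4)) + 47) = 44*(-8 + 47) = 44*39 = 1716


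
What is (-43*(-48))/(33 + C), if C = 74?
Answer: 2064/107 ≈ 19.290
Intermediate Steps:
(-43*(-48))/(33 + C) = (-43*(-48))/(33 + 74) = 2064/107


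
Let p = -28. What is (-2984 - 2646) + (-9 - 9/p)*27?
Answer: -164201/28 ≈ -5864.3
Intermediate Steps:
(-2984 - 2646) + (-9 - 9/p)*27 = (-2984 - 2646) + (-9 - 9/(-28))*27 = -5630 + (-9 - 9*(-1/28))*27 = -5630 + (-9 + 9/28)*27 = -5630 - 243/28*27 = -5630 - 6561/28 = -164201/28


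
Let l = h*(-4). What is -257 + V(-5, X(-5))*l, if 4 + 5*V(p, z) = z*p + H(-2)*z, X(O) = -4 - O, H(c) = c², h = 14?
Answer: -201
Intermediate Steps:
l = -56 (l = 14*(-4) = -56)
V(p, z) = -⅘ + 4*z/5 + p*z/5 (V(p, z) = -⅘ + (z*p + (-2)²*z)/5 = -⅘ + (p*z + 4*z)/5 = -⅘ + (4*z + p*z)/5 = -⅘ + (4*z/5 + p*z/5) = -⅘ + 4*z/5 + p*z/5)
-257 + V(-5, X(-5))*l = -257 + (-⅘ + 4*(-4 - 1*(-5))/5 + (⅕)*(-5)*(-4 - 1*(-5)))*(-56) = -257 + (-⅘ + 4*(-4 + 5)/5 + (⅕)*(-5)*(-4 + 5))*(-56) = -257 + (-⅘ + (⅘)*1 + (⅕)*(-5)*1)*(-56) = -257 + (-⅘ + ⅘ - 1)*(-56) = -257 - 1*(-56) = -257 + 56 = -201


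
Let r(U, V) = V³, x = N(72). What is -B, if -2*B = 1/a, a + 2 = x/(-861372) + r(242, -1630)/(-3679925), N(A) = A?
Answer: 3521982619/8275654158256 ≈ 0.00042558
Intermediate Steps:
x = 72
a = 4137827079128/3521982619 (a = -2 + (72/(-861372) + (-1630)³/(-3679925)) = -2 + (72*(-1/861372) - 4330747000*(-1/3679925)) = -2 + (-2/23927 + 173229880/147197) = -2 + 4144871044366/3521982619 = 4137827079128/3521982619 ≈ 1174.9)
B = -3521982619/8275654158256 (B = -1/(2*4137827079128/3521982619) = -½*3521982619/4137827079128 = -3521982619/8275654158256 ≈ -0.00042558)
-B = -1*(-3521982619/8275654158256) = 3521982619/8275654158256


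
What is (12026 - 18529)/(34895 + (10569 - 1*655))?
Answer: -6503/44809 ≈ -0.14513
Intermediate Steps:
(12026 - 18529)/(34895 + (10569 - 1*655)) = -6503/(34895 + (10569 - 655)) = -6503/(34895 + 9914) = -6503/44809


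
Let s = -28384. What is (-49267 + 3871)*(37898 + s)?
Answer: -431897544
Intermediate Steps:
(-49267 + 3871)*(37898 + s) = (-49267 + 3871)*(37898 - 28384) = -45396*9514 = -431897544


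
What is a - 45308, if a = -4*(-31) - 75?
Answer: -45259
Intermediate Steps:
a = 49 (a = 124 - 75 = 49)
a - 45308 = 49 - 45308 = -45259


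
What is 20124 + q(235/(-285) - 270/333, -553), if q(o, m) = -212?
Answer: 19912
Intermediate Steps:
20124 + q(235/(-285) - 270/333, -553) = 20124 - 212 = 19912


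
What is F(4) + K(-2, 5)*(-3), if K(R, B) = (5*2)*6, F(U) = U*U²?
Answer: -116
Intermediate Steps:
F(U) = U³
K(R, B) = 60 (K(R, B) = 10*6 = 60)
F(4) + K(-2, 5)*(-3) = 4³ + 60*(-3) = 64 - 180 = -116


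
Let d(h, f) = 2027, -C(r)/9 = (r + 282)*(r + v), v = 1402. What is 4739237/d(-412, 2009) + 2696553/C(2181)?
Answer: 41822822715514/17888131083 ≈ 2338.0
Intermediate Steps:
C(r) = -9*(282 + r)*(1402 + r) (C(r) = -9*(r + 282)*(r + 1402) = -9*(282 + r)*(1402 + r))
4739237/d(-412, 2009) + 2696553/C(2181) = 4739237/2027 + 2696553/(-3558276 - 15156*2181 - 9*2181²) = 4739237*(1/2027) + 2696553/(-3558276 - 33055236 - 9*4756761) = 4739237/2027 + 2696553/(-3558276 - 33055236 - 42810849) = 4739237/2027 + 2696553/(-79424361) = 4739237/2027 + 2696553*(-1/79424361) = 4739237/2027 - 299617/8824929 = 41822822715514/17888131083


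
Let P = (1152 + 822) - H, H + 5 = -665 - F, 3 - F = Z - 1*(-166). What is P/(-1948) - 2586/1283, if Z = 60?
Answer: -8143671/2499284 ≈ -3.2584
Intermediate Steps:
F = -223 (F = 3 - (60 - 1*(-166)) = 3 - (60 + 166) = 3 - 1*226 = 3 - 226 = -223)
H = -447 (H = -5 + (-665 - 1*(-223)) = -5 + (-665 + 223) = -5 - 442 = -447)
P = 2421 (P = (1152 + 822) - 1*(-447) = 1974 + 447 = 2421)
P/(-1948) - 2586/1283 = 2421/(-1948) - 2586/1283 = 2421*(-1/1948) - 2586*1/1283 = -2421/1948 - 2586/1283 = -8143671/2499284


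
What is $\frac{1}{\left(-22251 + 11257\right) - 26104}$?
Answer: $- \frac{1}{37098} \approx -2.6956 \cdot 10^{-5}$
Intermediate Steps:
$\frac{1}{\left(-22251 + 11257\right) - 26104} = \frac{1}{-10994 - 26104} = \frac{1}{-37098} = - \frac{1}{37098}$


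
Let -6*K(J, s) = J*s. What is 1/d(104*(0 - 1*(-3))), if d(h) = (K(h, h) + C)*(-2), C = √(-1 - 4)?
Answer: 8112/263218181 + I*√5/526436362 ≈ 3.0819e-5 + 4.2476e-9*I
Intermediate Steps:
K(J, s) = -J*s/6
C = I*√5 (C = √(-5) = I*√5 ≈ 2.2361*I)
d(h) = h²/3 - 2*I*√5 (d(h) = (-h*h/6 + I*√5)*(-2) = (-h²/6 + I*√5)*(-2) = h²/3 - 2*I*√5)
1/d(104*(0 - 1*(-3))) = 1/((104*(0 - 1*(-3)))²/3 - 2*I*√5) = 1/((104*(0 + 3))²/3 - 2*I*√5) = 1/((104*3)²/3 - 2*I*√5) = 1/((⅓)*312² - 2*I*√5) = 1/((⅓)*97344 - 2*I*√5) = 1/(32448 - 2*I*√5)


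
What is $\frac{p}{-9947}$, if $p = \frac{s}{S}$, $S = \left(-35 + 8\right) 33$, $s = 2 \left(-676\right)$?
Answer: $- \frac{1352}{8862777} \approx -0.00015255$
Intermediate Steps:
$s = -1352$
$S = -891$ ($S = \left(-27\right) 33 = -891$)
$p = \frac{1352}{891}$ ($p = - \frac{1352}{-891} = \left(-1352\right) \left(- \frac{1}{891}\right) = \frac{1352}{891} \approx 1.5174$)
$\frac{p}{-9947} = \frac{1352}{891 \left(-9947\right)} = \frac{1352}{891} \left(- \frac{1}{9947}\right) = - \frac{1352}{8862777}$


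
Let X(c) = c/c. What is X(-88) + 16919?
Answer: 16920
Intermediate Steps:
X(c) = 1
X(-88) + 16919 = 1 + 16919 = 16920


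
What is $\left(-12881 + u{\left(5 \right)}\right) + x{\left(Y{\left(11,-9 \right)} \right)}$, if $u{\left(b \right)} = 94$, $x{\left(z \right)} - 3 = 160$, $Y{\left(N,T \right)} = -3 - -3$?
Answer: $-12624$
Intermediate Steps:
$Y{\left(N,T \right)} = 0$ ($Y{\left(N,T \right)} = -3 + 3 = 0$)
$x{\left(z \right)} = 163$ ($x{\left(z \right)} = 3 + 160 = 163$)
$\left(-12881 + u{\left(5 \right)}\right) + x{\left(Y{\left(11,-9 \right)} \right)} = \left(-12881 + 94\right) + 163 = -12787 + 163 = -12624$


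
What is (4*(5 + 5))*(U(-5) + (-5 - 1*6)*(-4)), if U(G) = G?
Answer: 1560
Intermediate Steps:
(4*(5 + 5))*(U(-5) + (-5 - 1*6)*(-4)) = (4*(5 + 5))*(-5 + (-5 - 1*6)*(-4)) = (4*10)*(-5 + (-5 - 6)*(-4)) = 40*(-5 - 11*(-4)) = 40*(-5 + 44) = 40*39 = 1560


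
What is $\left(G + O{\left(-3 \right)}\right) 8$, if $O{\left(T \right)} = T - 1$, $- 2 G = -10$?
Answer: $8$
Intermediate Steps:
$G = 5$ ($G = \left(- \frac{1}{2}\right) \left(-10\right) = 5$)
$O{\left(T \right)} = -1 + T$
$\left(G + O{\left(-3 \right)}\right) 8 = \left(5 - 4\right) 8 = 1 \cdot 8 = 8$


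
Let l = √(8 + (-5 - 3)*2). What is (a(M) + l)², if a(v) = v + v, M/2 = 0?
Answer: -8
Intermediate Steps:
M = 0 (M = 2*0 = 0)
a(v) = 2*v
l = 2*I*√2 (l = √(8 - 8*2) = √(8 - 16) = √(-8) = 2*I*√2 ≈ 2.8284*I)
(a(M) + l)² = (2*0 + 2*I*√2)² = (0 + 2*I*√2)² = (2*I*√2)² = -8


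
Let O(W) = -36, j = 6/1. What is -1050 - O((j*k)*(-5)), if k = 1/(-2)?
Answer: -1014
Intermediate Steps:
j = 6 (j = 6*1 = 6)
k = -1/2 ≈ -0.50000
-1050 - O((j*k)*(-5)) = -1050 - 1*(-36) = -1050 + 36 = -1014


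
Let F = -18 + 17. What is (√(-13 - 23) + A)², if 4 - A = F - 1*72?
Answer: 5893 + 924*I ≈ 5893.0 + 924.0*I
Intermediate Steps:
F = -1
A = 77 (A = 4 - (-1 - 1*72) = 4 - (-1 - 72) = 4 - 1*(-73) = 4 + 73 = 77)
(√(-13 - 23) + A)² = (√(-13 - 23) + 77)² = (√(-36) + 77)² = (6*I + 77)² = (77 + 6*I)²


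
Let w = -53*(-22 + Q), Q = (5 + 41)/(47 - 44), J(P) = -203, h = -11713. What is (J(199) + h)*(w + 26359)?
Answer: -318304164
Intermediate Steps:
Q = 46/3 ≈ 15.333
w = 1060/3 (w = -53*(-22 + 46/3) = -53*(-20/3) = 1060/3 ≈ 353.33)
(J(199) + h)*(w + 26359) = (-203 - 11713)*(1060/3 + 26359) = -11916*80137/3 = -318304164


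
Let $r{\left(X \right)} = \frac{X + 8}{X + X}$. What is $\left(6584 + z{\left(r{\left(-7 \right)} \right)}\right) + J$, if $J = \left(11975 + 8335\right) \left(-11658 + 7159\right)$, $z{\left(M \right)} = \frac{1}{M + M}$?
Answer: $-91368113$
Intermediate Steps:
$r{\left(X \right)} = \frac{8 + X}{2 X}$
$z{\left(M \right)} = \frac{1}{2 M}$
$J = -91374690$ ($J = 20310 \left(-4499\right) = -91374690$)
$\left(6584 + z{\left(r{\left(-7 \right)} \right)}\right) + J = \left(6584 + \frac{1}{2 \frac{8 - 7}{2 \left(-7\right)}}\right) - 91374690 = \left(6584 + \frac{1}{2 \cdot \frac{1}{2} \left(- \frac{1}{7}\right) 1}\right) - 91374690 = \left(6584 + \frac{1}{2 \left(- \frac{1}{14}\right)}\right) - 91374690 = \left(6584 + \frac{1}{2} \left(-14\right)\right) - 91374690 = \left(6584 - 7\right) - 91374690 = 6577 - 91374690 = -91368113$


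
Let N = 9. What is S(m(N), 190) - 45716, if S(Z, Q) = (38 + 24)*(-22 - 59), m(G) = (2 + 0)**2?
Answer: -50738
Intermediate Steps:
m(G) = 4 (m(G) = 2**2 = 4)
S(Z, Q) = -5022 (S(Z, Q) = 62*(-81) = -5022)
S(m(N), 190) - 45716 = -5022 - 45716 = -50738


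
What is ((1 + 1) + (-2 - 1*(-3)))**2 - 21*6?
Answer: -117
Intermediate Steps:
((1 + 1) + (-2 - 1*(-3)))**2 - 21*6 = (2 + (-2 + 3))**2 - 126 = (2 + 1)**2 - 126 = 3**2 - 126 = 9 - 126 = -117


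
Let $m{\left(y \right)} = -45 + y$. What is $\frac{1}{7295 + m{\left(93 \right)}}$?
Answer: $\frac{1}{7343} \approx 0.00013618$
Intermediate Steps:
$\frac{1}{7295 + m{\left(93 \right)}} = \frac{1}{7295 + \left(-45 + 93\right)} = \frac{1}{7295 + 48} = \frac{1}{7343}$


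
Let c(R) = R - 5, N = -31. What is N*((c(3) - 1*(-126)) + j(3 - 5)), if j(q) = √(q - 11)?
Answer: -3844 - 31*I*√13 ≈ -3844.0 - 111.77*I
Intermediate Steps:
c(R) = -5 + R
j(q) = √(-11 + q)
N*((c(3) - 1*(-126)) + j(3 - 5)) = -31*(((-5 + 3) - 1*(-126)) + √(-11 + (3 - 5))) = -31*((-2 + 126) + √(-11 - 2)) = -31*(124 + √(-13)) = -31*(124 + I*√13) = -3844 - 31*I*√13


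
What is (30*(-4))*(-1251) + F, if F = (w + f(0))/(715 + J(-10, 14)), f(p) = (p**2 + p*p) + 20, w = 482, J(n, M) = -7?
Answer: 53142731/354 ≈ 1.5012e+5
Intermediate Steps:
f(p) = 20 + 2*p**2 (f(p) = (p**2 + p**2) + 20 = 2*p**2 + 20 = 20 + 2*p**2)
F = 251/354 (F = (482 + (20 + 2*0**2))/(715 - 7) = (482 + (20 + 2*0))/708 = (482 + (20 + 0))*(1/708) = (482 + 20)*(1/708) = 502*(1/708) = 251/354 ≈ 0.70904)
(30*(-4))*(-1251) + F = (30*(-4))*(-1251) + 251/354 = -120*(-1251) + 251/354 = 150120 + 251/354 = 53142731/354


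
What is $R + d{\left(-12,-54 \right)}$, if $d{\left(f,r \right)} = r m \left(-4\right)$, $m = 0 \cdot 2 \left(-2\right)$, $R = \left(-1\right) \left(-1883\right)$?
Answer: $1883$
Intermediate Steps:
$R = 1883$
$m = 0$ ($m = 0 \left(-2\right) = 0$)
$d{\left(f,r \right)} = 0$ ($d{\left(f,r \right)} = r 0 \left(-4\right) = 0 \left(-4\right) = 0$)
$R + d{\left(-12,-54 \right)} = 1883 + 0 = 1883$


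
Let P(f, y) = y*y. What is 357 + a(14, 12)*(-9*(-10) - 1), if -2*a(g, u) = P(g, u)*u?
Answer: -76539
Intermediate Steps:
P(f, y) = y**2
a(g, u) = -u**3/2 (a(g, u) = -u**2*u/2 = -u**3/2)
357 + a(14, 12)*(-9*(-10) - 1) = 357 + (-1/2*12**3)*(-9*(-10) - 1) = 357 + (-1/2*1728)*(90 - 1) = 357 - 864*89 = 357 - 76896 = -76539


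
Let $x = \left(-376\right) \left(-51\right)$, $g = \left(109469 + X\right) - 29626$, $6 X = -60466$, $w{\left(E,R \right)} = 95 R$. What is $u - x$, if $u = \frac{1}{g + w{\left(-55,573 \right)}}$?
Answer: $- \frac{7144996773}{372601} \approx -19176.0$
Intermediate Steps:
$X = - \frac{30233}{3}$ ($X = \frac{1}{6} \left(-60466\right) = - \frac{30233}{3} \approx -10078.0$)
$g = \frac{209296}{3}$ ($g = \left(109469 - \frac{30233}{3}\right) - 29626 = \frac{298174}{3} - 29626 = \frac{209296}{3} \approx 69765.0$)
$x = 19176$
$u = \frac{3}{372601}$ ($u = \frac{1}{\frac{209296}{3} + 95 \cdot 573} = \frac{1}{\frac{209296}{3} + 54435} = \frac{1}{\frac{372601}{3}} = \frac{3}{372601} \approx 8.0515 \cdot 10^{-6}$)
$u - x = \frac{3}{372601} - 19176 = - \frac{7144996773}{372601}$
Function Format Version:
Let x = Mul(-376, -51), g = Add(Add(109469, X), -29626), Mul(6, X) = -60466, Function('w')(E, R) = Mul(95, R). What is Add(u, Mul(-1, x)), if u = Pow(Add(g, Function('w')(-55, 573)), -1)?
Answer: Rational(-7144996773, 372601) ≈ -19176.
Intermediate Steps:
X = Rational(-30233, 3) (X = Mul(Rational(1, 6), -60466) = Rational(-30233, 3) ≈ -10078.)
g = Rational(209296, 3) (g = Add(Add(109469, Rational(-30233, 3)), -29626) = Add(Rational(298174, 3), -29626) = Rational(209296, 3) ≈ 69765.)
x = 19176
u = Rational(3, 372601) (u = Pow(Add(Rational(209296, 3), Mul(95, 573)), -1) = Pow(Add(Rational(209296, 3), 54435), -1) = Pow(Rational(372601, 3), -1) = Rational(3, 372601) ≈ 8.0515e-6)
Add(u, Mul(-1, x)) = Add(Rational(3, 372601), Mul(-1, 19176)) = Add(Rational(3, 372601), -19176) = Rational(-7144996773, 372601)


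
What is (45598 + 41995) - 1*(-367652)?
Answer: 455245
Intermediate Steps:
(45598 + 41995) - 1*(-367652) = 87593 + 367652 = 455245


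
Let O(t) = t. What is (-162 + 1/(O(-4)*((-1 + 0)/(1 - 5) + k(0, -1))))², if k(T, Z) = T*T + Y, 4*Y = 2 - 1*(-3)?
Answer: 946729/36 ≈ 26298.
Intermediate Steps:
Y = 5/4 (Y = (2 - 1*(-3))/4 = (2 + 3)/4 = (¼)*5 = 5/4 ≈ 1.2500)
k(T, Z) = 5/4 + T² (k(T, Z) = T*T + 5/4 = T² + 5/4 = 5/4 + T²)
(-162 + 1/(O(-4)*((-1 + 0)/(1 - 5) + k(0, -1))))² = (-162 + 1/(-4*((-1 + 0)/(1 - 5) + (5/4 + 0²))))² = (-162 + 1/(-4*(-1/(-4) + (5/4 + 0))))² = (-162 + 1/(-4*(-1*(-¼) + 5/4)))² = (-162 + 1/(-4*(¼ + 5/4)))² = (-162 + 1/(-4*3/2))² = (-162 + 1/(-6))² = (-162 - ⅙)² = (-973/6)² = 946729/36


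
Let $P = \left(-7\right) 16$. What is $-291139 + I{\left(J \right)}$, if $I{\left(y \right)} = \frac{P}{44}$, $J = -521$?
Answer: $- \frac{3202557}{11} \approx -2.9114 \cdot 10^{5}$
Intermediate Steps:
$P = -112$
$I{\left(y \right)} = - \frac{28}{11}$ ($I{\left(y \right)} = - \frac{112}{44} = \left(-112\right) \frac{1}{44} = - \frac{28}{11}$)
$-291139 + I{\left(J \right)} = -291139 - \frac{28}{11} = - \frac{3202557}{11}$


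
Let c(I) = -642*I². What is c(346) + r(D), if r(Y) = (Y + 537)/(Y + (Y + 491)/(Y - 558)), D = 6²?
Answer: -1403805079974/18265 ≈ -7.6858e+7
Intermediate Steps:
D = 36
r(Y) = (537 + Y)/(Y + (491 + Y)/(-558 + Y))
c(346) + r(D) = -642*346² + (-299646 + 36² - 21*36)/(491 + 36² - 557*36) = -642*119716 + (-299646 + 1296 - 756)/(491 + 1296 - 20052) = -76857672 - 299106/(-18265) = -76857672 - 1/18265*(-299106) = -76857672 + 299106/18265 = -1403805079974/18265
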